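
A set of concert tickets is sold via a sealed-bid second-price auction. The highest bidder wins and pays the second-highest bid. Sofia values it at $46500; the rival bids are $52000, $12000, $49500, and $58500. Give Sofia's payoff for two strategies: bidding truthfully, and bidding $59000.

Truthful: $0; alternative: -$12000.

The highest competing bid is $58500.
Bidding truthfully at $46500: the top bid is $58500 (a rival), so Sofia loses. Payoff = $0.
Bidding $59000: Sofia has the top bid, wins, and pays the second-highest bid $58500. Payoff = $46500 − $58500 = -$12000.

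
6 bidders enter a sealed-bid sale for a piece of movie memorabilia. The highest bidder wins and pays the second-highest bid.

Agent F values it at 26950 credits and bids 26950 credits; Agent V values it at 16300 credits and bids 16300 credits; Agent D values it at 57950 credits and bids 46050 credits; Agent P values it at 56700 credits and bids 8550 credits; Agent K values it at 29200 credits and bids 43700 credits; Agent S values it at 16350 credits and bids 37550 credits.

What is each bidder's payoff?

Payoffs: Agent F 0 credits, Agent V 0 credits, Agent D 14250 credits, Agent P 0 credits, Agent K 0 credits, Agent S 0 credits.

Ranking the bids: Agent D 46050 credits; Agent K 43700 credits; Agent S 37550 credits; Agent F 26950 credits; Agent V 16300 credits; Agent P 8550 credits.
Agent D has the top bid and wins; the price is the second-highest bid, 43700 credits.
Agent D's payoff = 57950 credits − 43700 credits = 14250 credits. All other bidders lose, so their payoff is 0.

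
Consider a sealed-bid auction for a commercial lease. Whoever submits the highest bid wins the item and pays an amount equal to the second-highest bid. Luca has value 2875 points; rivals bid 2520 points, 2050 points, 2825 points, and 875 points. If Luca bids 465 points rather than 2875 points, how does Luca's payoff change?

The highest competing bid is 2825 points.
Bidding truthfully at 2875 points: Luca has the top bid, wins, and pays the second-highest bid 2825 points. Payoff = 2875 points − 2825 points = 50 points.
Bidding 465 points: the top bid is 2825 points (a rival), so Luca loses. Payoff = 0 points.
Change = 0 points − 50 points = -50 points.

Payoff change: -50 points.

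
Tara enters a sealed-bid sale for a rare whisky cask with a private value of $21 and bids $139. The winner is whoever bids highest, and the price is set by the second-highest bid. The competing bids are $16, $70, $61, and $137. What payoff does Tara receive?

Highest competing bid: $137.
Tara's bid $139 is the highest overall, so Tara wins and pays the second-highest bid, $137.
Payoff = value − price = $21 − $137 = -$116.

-$116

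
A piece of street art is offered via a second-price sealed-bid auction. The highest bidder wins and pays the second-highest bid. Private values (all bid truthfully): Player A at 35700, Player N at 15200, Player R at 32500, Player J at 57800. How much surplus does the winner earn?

Winner's surplus: 22100.

Ordered from highest: Player J 57800 > Player A 35700 > Player R 32500 > Player N 15200.
Player J wins with the top bid and pays the second-highest, 35700.
Surplus = 57800 − 35700 = 22100.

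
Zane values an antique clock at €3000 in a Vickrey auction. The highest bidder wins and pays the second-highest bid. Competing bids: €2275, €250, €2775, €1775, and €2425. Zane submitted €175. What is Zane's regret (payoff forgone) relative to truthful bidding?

€225

The highest competing bid is €2775.
Bidding truthfully at €3000: Zane has the top bid, wins, and pays the second-highest bid €2775. Payoff = €3000 − €2775 = €225.
Bidding €175: the top bid is €2775 (a rival), so Zane loses. Payoff = €0.
Regret = truthful payoff − actual payoff = €225 − €0 = €225.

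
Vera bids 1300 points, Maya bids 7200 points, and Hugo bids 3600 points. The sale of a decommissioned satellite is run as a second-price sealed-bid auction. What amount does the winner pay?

The winner pays 3600 points.

Ordered from highest: Maya 7200 points > Hugo 3600 points > Vera 1300 points.
Maya has the highest bid, so Maya wins.
The second-highest bid is 3600 points, so that is what Maya pays.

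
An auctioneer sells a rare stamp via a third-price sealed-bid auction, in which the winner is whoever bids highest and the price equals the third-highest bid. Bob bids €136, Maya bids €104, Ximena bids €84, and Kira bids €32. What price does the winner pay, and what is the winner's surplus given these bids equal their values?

The winner pays €84 for a surplus of €52.

Ordered from highest: Bob €136, then Maya €104, then Ximena €84, then Kira €32.
Bob is the highest bidder, so Bob wins.
Under the third-price rule, the price is the third-highest bid: €84.
Surplus = €136 − €84 = €52.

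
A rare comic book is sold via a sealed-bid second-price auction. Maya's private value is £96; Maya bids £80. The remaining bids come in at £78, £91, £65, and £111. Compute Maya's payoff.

Maya's payoff: £0.

Highest competing bid: £111.
Maya's bid £80 is not the highest, so Maya loses, pays nothing, and earns zero payoff.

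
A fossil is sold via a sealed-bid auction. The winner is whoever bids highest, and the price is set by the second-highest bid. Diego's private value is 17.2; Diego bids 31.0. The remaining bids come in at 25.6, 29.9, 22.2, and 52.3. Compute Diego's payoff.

Highest competing bid: 52.3.
Diego's bid 31.0 is not the highest, so Diego loses, pays nothing, and earns zero payoff.

Payoff = 0.0.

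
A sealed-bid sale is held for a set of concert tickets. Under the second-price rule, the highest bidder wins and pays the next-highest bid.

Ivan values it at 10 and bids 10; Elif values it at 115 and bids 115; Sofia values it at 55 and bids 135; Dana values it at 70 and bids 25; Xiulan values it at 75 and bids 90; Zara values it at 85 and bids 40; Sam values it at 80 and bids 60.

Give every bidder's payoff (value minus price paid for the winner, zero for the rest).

Ivan 0, Elif 0, Sofia -60, Dana 0, Xiulan 0, Zara 0, Sam 0.

Bids in descending order: Sofia 135; Elif 115; Xiulan 90; Sam 60; Zara 40; Dana 25; Ivan 10.
Sofia has the top bid and wins; the price is the second-highest bid, 115.
Sofia's payoff = 55 − 115 = -60. All other bidders lose, so their payoff is 0.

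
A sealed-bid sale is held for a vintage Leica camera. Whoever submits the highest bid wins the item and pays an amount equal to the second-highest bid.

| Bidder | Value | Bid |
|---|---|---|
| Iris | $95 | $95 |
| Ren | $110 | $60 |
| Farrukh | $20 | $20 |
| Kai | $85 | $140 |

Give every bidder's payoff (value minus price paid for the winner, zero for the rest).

Ordered from highest: Kai $140; Iris $95; Ren $60; Farrukh $20.
Kai has the top bid and wins; the price is the second-highest bid, $95.
Kai's payoff = $85 − $95 = -$10. All other bidders lose, so their payoff is 0.

Payoffs: Iris $0, Ren $0, Farrukh $0, Kai -$10.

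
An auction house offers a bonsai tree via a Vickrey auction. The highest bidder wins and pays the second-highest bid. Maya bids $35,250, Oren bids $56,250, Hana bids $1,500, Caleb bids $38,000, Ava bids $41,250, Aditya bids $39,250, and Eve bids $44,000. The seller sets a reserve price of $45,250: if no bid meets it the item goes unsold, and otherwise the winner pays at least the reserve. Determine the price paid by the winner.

$45,250

Bids in descending order: Oren $56,250, then Eve $44,000, then Ava $41,250, then Aditya $39,250, then Caleb $38,000, then Maya $35,250, then Hana $1,500.
Oren has the highest bid, so Oren wins.
The second-highest bid is $44,000, but the reserve $45,250 is higher, so the price is the reserve.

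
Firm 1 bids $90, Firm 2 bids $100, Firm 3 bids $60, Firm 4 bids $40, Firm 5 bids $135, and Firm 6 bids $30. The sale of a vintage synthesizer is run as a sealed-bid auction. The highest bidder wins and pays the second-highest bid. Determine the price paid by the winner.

Sorted high to low: Firm 5 $135; Firm 2 $100; Firm 1 $90; Firm 3 $60; Firm 4 $40; Firm 6 $30.
Firm 5 has the highest bid, so Firm 5 wins.
The second-highest bid is $100, so that is what Firm 5 pays.

$100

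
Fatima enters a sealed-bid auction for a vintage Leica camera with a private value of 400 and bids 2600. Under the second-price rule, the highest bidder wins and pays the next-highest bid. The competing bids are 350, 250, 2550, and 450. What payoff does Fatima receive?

Payoff = -2150.

Highest competing bid: 2550.
Fatima's bid 2600 is the highest overall, so Fatima wins and pays the second-highest bid, 2550.
Payoff = value − price = 400 − 2550 = -2150.
Overbidding won the item at a price above value — truthful bidding would have avoided this loss.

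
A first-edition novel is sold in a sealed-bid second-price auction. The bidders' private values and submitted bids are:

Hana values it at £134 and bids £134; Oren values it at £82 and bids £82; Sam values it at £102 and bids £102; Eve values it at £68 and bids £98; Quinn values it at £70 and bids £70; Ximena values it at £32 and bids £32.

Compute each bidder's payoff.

Sorted high to low: Hana £134, then Sam £102, then Eve £98, then Oren £82, then Quinn £70, then Ximena £32.
Hana has the top bid and wins; the price is the second-highest bid, £102.
Hana's payoff = £134 − £102 = £32. All other bidders lose, so their payoff is 0.

Hana £32, Oren £0, Sam £0, Eve £0, Quinn £0, Ximena £0.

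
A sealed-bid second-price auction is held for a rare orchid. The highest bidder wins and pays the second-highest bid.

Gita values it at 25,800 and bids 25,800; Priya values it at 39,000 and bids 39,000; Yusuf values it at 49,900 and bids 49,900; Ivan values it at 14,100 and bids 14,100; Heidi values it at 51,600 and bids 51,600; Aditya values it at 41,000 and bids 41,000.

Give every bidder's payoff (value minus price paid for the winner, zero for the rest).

Gita 0, Priya 0, Yusuf 0, Ivan 0, Heidi 1,700, Aditya 0.

Ranking the bids: Heidi 51,600 > Yusuf 49,900 > Aditya 41,000 > Priya 39,000 > Gita 25,800 > Ivan 14,100.
Heidi has the top bid and wins; the price is the second-highest bid, 49,900.
Heidi's payoff = 51,600 − 49,900 = 1,700. All other bidders lose, so their payoff is 0.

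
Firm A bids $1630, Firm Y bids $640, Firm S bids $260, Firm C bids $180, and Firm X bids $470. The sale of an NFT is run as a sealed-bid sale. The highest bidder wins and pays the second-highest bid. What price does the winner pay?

Ranking the bids: Firm A $1630 > Firm Y $640 > Firm X $470 > Firm S $260 > Firm C $180.
Firm A has the highest bid, so Firm A wins.
The second-highest bid is $640, so that is what Firm A pays.

The winner pays $640.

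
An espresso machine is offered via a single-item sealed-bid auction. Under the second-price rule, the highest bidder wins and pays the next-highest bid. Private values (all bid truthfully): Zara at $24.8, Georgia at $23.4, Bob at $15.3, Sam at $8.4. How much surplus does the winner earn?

Winner's surplus: $1.4.

Ordered from highest: Zara $24.8, then Georgia $23.4, then Bob $15.3, then Sam $8.4.
Zara wins with the top bid and pays the second-highest, $23.4.
Surplus = $24.8 − $23.4 = $1.4.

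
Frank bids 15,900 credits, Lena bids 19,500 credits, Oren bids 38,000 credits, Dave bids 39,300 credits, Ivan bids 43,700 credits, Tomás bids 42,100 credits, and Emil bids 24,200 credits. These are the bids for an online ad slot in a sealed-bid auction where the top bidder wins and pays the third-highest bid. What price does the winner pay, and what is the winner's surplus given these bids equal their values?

Sorted high to low: Ivan 43,700 credits > Tomás 42,100 credits > Dave 39,300 credits > Oren 38,000 credits > Emil 24,200 credits > Lena 19,500 credits > Frank 15,900 credits.
Ivan is the highest bidder, so Ivan wins.
Under the third-price rule, the price is the third-highest bid: 39,300 credits.
Surplus = 43,700 credits − 39,300 credits = 4,400 credits.

Price 39,300 credits; surplus 4,400 credits.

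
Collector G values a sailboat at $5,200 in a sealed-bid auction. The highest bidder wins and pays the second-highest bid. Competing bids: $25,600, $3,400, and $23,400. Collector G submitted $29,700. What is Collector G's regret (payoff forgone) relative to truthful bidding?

The highest competing bid is $25,600.
Bidding truthfully at $5,200: the top bid is $25,600 (a rival), so Collector G loses. Payoff = $0.
Bidding $29,700: Collector G has the top bid, wins, and pays the second-highest bid $25,600. Payoff = $5,200 − $25,600 = -$20,400.
Regret = truthful payoff − actual payoff = $0 − -$20,400 = $20,400.
This is the dominant-strategy logic: truthful bidding weakly beats any alternative.

Regret: $20,400.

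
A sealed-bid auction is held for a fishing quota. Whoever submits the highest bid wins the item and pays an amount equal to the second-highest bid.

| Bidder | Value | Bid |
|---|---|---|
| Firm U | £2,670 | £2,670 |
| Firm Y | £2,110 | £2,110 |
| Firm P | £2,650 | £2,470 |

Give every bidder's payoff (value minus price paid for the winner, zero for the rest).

Payoffs: Firm U £200, Firm Y £0, Firm P £0.

Ordered from highest: Firm U £2,670 > Firm P £2,470 > Firm Y £2,110.
Firm U has the top bid and wins; the price is the second-highest bid, £2,470.
Firm U's payoff = £2,670 − £2,470 = £200. All other bidders lose, so their payoff is 0.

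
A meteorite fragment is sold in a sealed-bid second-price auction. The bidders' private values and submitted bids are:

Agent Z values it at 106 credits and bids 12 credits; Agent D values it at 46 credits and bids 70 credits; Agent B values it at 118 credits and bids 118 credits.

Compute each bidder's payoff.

Ranking the bids: Agent B 118 credits > Agent D 70 credits > Agent Z 12 credits.
Agent B has the top bid and wins; the price is the second-highest bid, 70 credits.
Agent B's payoff = 118 credits − 70 credits = 48 credits. All other bidders lose, so their payoff is 0.

Agent Z 0 credits, Agent D 0 credits, Agent B 48 credits.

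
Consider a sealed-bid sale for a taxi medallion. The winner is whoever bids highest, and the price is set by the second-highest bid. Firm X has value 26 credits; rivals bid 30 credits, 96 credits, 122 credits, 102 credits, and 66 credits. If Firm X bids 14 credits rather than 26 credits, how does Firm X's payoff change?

The highest competing bid is 122 credits.
Bidding truthfully at 26 credits: the top bid is 122 credits (a rival), so Firm X loses. Payoff = 0 credits.
Bidding 14 credits: the top bid is 122 credits (a rival), so Firm X loses. Payoff = 0 credits.
Change = 0 credits − 0 credits = 0 credits.
The bid only affects whether you win, not the price — here both bids land on the same side of the top rival bid, so the deviation is payoff-neutral.

Payoff change: 0 credits.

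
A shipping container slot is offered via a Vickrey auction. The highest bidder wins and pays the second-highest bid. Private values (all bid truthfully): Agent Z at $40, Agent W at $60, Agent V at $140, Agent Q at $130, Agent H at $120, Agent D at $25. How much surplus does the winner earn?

Sorted high to low: Agent V $140; Agent Q $130; Agent H $120; Agent W $60; Agent Z $40; Agent D $25.
Agent V wins with the top bid and pays the second-highest, $130.
Surplus = $140 − $130 = $10.

Surplus = $10.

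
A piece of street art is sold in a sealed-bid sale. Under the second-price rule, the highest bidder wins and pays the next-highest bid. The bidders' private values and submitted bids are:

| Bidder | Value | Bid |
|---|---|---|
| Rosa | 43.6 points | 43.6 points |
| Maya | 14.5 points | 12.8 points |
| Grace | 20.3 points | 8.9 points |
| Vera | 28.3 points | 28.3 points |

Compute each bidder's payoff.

Payoffs: Rosa 15.3 points, Maya 0.0 points, Grace 0.0 points, Vera 0.0 points.

Bids in descending order: Rosa 43.6 points, then Vera 28.3 points, then Maya 12.8 points, then Grace 8.9 points.
Rosa has the top bid and wins; the price is the second-highest bid, 28.3 points.
Rosa's payoff = 43.6 points − 28.3 points = 15.3 points. All other bidders lose, so their payoff is 0.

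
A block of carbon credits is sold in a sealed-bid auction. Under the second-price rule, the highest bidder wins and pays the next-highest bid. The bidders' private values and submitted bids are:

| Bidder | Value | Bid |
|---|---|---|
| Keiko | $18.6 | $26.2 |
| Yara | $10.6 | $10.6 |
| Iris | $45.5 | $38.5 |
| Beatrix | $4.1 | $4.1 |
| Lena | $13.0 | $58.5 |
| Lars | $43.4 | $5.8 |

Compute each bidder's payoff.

Keiko $0.0, Yara $0.0, Iris $0.0, Beatrix $0.0, Lena -$25.5, Lars $0.0.

Ranking the bids: Lena $58.5 > Iris $38.5 > Keiko $26.2 > Yara $10.6 > Lars $5.8 > Beatrix $4.1.
Lena has the top bid and wins; the price is the second-highest bid, $38.5.
Lena's payoff = $13.0 − $38.5 = -$25.5. All other bidders lose, so their payoff is 0.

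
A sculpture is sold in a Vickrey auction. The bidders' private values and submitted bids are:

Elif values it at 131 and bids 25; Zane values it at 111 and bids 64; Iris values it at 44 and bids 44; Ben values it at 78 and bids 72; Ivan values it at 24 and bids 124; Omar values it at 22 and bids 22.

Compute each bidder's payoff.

Payoffs: Elif 0, Zane 0, Iris 0, Ben 0, Ivan -48, Omar 0.

Ranking the bids: Ivan 124; Ben 72; Zane 64; Iris 44; Elif 25; Omar 22.
Ivan has the top bid and wins; the price is the second-highest bid, 72.
Ivan's payoff = 24 − 72 = -48. All other bidders lose, so their payoff is 0.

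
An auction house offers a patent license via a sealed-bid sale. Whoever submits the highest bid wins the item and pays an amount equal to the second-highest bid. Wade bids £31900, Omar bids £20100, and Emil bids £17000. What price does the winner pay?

The winner pays £20100.

Sorted high to low: Wade £31900 > Omar £20100 > Emil £17000.
Wade has the highest bid, so Wade wins.
The second-highest bid is £20100, so that is what Wade pays.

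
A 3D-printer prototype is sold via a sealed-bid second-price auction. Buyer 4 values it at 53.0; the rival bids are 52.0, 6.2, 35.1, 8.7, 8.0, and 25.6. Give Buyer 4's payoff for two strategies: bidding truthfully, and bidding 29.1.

(a) 1.0  (b) 0.0

The highest competing bid is 52.0.
Bidding truthfully at 53.0: Buyer 4 has the top bid, wins, and pays the second-highest bid 52.0. Payoff = 53.0 − 52.0 = 1.0.
Bidding 29.1: the top bid is 52.0 (a rival), so Buyer 4 loses. Payoff = 0.0.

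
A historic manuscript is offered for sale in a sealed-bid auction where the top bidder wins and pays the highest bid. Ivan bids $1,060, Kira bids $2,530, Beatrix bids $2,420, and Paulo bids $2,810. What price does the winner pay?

The winner pays $2,810.

Sorted high to low: Paulo $2,810, then Kira $2,530, then Beatrix $2,420, then Ivan $1,060.
Paulo is the highest bidder, so Paulo wins.
Under the first-price rule, the price is the highest bid: $2,810.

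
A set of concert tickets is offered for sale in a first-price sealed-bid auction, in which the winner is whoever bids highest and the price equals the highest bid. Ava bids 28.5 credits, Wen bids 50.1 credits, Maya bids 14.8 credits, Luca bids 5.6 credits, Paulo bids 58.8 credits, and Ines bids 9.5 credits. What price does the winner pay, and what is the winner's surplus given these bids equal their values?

Price 58.8 credits; surplus 0.0 credits.

Ordered from highest: Paulo 58.8 credits; Wen 50.1 credits; Ava 28.5 credits; Maya 14.8 credits; Ines 9.5 credits; Luca 5.6 credits.
Paulo is the highest bidder, so Paulo wins.
Under the first-price rule, the price is the highest bid: 58.8 credits.
Surplus = 58.8 credits − 58.8 credits = 0.0 credits.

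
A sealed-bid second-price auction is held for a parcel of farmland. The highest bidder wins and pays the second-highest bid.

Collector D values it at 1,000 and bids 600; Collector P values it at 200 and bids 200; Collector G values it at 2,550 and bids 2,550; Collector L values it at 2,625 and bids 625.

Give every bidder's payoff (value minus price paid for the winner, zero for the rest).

Ranking the bids: Collector G 2,550; Collector L 625; Collector D 600; Collector P 200.
Collector G has the top bid and wins; the price is the second-highest bid, 625.
Collector G's payoff = 2,550 − 625 = 1,925. All other bidders lose, so their payoff is 0.

Payoffs: Collector D 0, Collector P 0, Collector G 1,925, Collector L 0.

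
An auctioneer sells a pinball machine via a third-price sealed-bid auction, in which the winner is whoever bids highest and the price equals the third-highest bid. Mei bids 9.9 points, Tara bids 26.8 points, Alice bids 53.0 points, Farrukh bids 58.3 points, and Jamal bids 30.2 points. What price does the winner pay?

Ranking the bids: Farrukh 58.3 points > Alice 53.0 points > Jamal 30.2 points > Tara 26.8 points > Mei 9.9 points.
Farrukh is the highest bidder, so Farrukh wins.
Under the third-price rule, the price is the third-highest bid: 30.2 points.

30.2 points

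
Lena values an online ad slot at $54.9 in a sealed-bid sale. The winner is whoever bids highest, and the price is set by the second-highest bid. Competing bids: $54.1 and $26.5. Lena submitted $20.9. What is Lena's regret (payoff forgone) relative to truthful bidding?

The highest competing bid is $54.1.
Bidding truthfully at $54.9: Lena has the top bid, wins, and pays the second-highest bid $54.1. Payoff = $54.9 − $54.1 = $0.8.
Bidding $20.9: the top bid is $54.1 (a rival), so Lena loses. Payoff = $0.0.
Regret = truthful payoff − actual payoff = $0.8 − $0.0 = $0.8.

Regret: $0.8.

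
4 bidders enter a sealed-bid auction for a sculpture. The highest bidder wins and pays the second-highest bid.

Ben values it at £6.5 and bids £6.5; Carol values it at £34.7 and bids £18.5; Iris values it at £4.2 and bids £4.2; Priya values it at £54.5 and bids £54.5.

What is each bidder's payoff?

Payoffs: Ben £0.0, Carol £0.0, Iris £0.0, Priya £36.0.

Bids in descending order: Priya £54.5; Carol £18.5; Ben £6.5; Iris £4.2.
Priya has the top bid and wins; the price is the second-highest bid, £18.5.
Priya's payoff = £54.5 − £18.5 = £36.0. All other bidders lose, so their payoff is 0.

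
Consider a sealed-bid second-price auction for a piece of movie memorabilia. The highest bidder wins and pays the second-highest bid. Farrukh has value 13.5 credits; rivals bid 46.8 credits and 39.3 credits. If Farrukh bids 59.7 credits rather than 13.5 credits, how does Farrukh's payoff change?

The highest competing bid is 46.8 credits.
Bidding truthfully at 13.5 credits: the top bid is 46.8 credits (a rival), so Farrukh loses. Payoff = 0.0 credits.
Bidding 59.7 credits: Farrukh has the top bid, wins, and pays the second-highest bid 46.8 credits. Payoff = 13.5 credits − 46.8 credits = -33.3 credits.
Change = -33.3 credits − 0.0 credits = -33.3 credits.
Deviating from a truthful bid can only lose payoff in a second-price auction — never gain.

Change in payoff: -33.3 credits.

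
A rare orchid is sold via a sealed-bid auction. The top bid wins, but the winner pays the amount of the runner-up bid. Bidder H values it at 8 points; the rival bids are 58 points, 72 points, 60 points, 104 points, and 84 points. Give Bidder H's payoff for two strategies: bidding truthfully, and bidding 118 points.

The highest competing bid is 104 points.
Bidding truthfully at 8 points: the top bid is 104 points (a rival), so Bidder H loses. Payoff = 0 points.
Bidding 118 points: Bidder H has the top bid, wins, and pays the second-highest bid 104 points. Payoff = 8 points − 104 points = -96 points.

(a) 0 points  (b) -96 points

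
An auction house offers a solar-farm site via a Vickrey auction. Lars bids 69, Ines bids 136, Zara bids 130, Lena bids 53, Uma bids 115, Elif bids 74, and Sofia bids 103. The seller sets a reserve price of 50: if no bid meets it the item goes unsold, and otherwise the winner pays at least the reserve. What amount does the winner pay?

Sorted high to low: Ines 136 > Zara 130 > Uma 115 > Sofia 103 > Elif 74 > Lars 69 > Lena 53.
Ines has the highest bid, so Ines wins.
The second-highest bid is 130, which exceeds the reserve, so that sets the price.

130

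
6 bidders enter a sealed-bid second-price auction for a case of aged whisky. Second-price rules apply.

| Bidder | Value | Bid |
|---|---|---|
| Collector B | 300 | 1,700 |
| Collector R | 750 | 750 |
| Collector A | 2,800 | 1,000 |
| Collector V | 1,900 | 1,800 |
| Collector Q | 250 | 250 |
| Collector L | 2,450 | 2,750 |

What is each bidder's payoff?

Payoffs: Collector B 0, Collector R 0, Collector A 0, Collector V 0, Collector Q 0, Collector L 650.

Ranking the bids: Collector L 2,750; Collector V 1,800; Collector B 1,700; Collector A 1,000; Collector R 750; Collector Q 250.
Collector L has the top bid and wins; the price is the second-highest bid, 1,800.
Collector L's payoff = 2,450 − 1,800 = 650. All other bidders lose, so their payoff is 0.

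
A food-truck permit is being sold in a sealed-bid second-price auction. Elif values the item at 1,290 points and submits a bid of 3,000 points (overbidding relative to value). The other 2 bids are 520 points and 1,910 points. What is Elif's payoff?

-620 points

Highest competing bid: 1,910 points.
Elif's bid 3,000 points is the highest overall, so Elif wins and pays the second-highest bid, 1,910 points.
Payoff = value − price = 1,290 points − 1,910 points = -620 points.
Overbidding won the item at a price above value — truthful bidding would have avoided this loss.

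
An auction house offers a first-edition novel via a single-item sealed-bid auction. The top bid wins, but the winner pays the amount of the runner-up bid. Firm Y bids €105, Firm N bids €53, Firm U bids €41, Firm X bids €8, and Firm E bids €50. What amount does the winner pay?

The winner pays €53.

Sorted high to low: Firm Y €105; Firm N €53; Firm E €50; Firm U €41; Firm X €8.
Firm Y has the highest bid, so Firm Y wins.
The second-highest bid is €53, so that is what Firm Y pays.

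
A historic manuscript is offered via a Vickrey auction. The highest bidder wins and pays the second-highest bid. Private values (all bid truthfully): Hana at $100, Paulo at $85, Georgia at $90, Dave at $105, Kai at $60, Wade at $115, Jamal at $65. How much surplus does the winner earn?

Ordered from highest: Wade $115, then Dave $105, then Hana $100, then Georgia $90, then Paulo $85, then Jamal $65, then Kai $60.
Wade wins with the top bid and pays the second-highest, $105.
Surplus = $115 − $105 = $10.

Surplus = $10.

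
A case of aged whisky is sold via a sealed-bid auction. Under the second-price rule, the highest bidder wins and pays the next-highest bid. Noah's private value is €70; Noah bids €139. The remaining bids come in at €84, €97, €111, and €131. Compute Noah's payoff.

Highest competing bid: €131.
Noah's bid €139 is the highest overall, so Noah wins and pays the second-highest bid, €131.
Payoff = value − price = €70 − €131 = -€61.
Overbidding won the item at a price above value — truthful bidding would have avoided this loss.

Payoff = -€61.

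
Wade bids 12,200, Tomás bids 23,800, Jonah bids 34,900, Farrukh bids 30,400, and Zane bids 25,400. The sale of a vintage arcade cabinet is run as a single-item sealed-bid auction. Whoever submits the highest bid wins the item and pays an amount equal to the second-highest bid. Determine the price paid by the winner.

30,400

Ranking the bids: Jonah 34,900, then Farrukh 30,400, then Zane 25,400, then Tomás 23,800, then Wade 12,200.
Jonah has the highest bid, so Jonah wins.
The second-highest bid is 30,400, so that is what Jonah pays.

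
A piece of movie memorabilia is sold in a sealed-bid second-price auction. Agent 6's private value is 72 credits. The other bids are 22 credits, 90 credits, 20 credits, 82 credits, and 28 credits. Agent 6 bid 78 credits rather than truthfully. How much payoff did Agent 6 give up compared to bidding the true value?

0 credits

The highest competing bid is 90 credits.
Bidding truthfully at 72 credits: the top bid is 90 credits (a rival), so Agent 6 loses. Payoff = 0 credits.
Bidding 78 credits: the top bid is 90 credits (a rival), so Agent 6 loses. Payoff = 0 credits.
Regret = truthful payoff − actual payoff = 0 credits − 0 credits = 0 credits.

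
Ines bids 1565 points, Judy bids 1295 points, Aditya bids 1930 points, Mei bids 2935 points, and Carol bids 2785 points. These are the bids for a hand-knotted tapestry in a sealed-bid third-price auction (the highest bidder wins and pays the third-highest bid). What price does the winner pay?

1930 points

Ranking the bids: Mei 2935 points; Carol 2785 points; Aditya 1930 points; Ines 1565 points; Judy 1295 points.
Mei is the highest bidder, so Mei wins.
Under the third-price rule, the price is the third-highest bid: 1930 points.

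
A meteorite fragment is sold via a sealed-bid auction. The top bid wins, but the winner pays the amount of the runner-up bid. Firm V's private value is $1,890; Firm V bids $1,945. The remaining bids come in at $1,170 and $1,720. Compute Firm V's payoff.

Highest competing bid: $1,720.
Firm V's bid $1,945 is the highest overall, so Firm V wins and pays the second-highest bid, $1,720.
Payoff = value − price = $1,890 − $1,720 = $170.

Payoff = $170.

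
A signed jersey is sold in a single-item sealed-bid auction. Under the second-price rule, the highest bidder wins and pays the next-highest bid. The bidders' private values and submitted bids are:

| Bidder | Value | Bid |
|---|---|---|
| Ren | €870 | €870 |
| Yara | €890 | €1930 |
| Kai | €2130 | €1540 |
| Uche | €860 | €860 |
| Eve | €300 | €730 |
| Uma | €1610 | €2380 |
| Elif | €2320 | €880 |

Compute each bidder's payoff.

Bids in descending order: Uma €2380, then Yara €1930, then Kai €1540, then Elif €880, then Ren €870, then Uche €860, then Eve €730.
Uma has the top bid and wins; the price is the second-highest bid, €1930.
Uma's payoff = €1610 − €1930 = -€320. All other bidders lose, so their payoff is 0.

Ren €0, Yara €0, Kai €0, Uche €0, Eve €0, Uma -€320, Elif €0.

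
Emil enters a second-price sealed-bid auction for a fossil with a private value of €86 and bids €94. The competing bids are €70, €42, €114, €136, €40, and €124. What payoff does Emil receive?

Highest competing bid: €136.
Emil's bid €94 is not the highest, so Emil loses, pays nothing, and earns zero payoff.

Payoff = €0.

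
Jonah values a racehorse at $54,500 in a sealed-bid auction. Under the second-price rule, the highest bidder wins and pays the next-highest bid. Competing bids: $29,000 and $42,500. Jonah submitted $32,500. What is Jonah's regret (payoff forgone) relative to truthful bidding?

The highest competing bid is $42,500.
Bidding truthfully at $54,500: Jonah has the top bid, wins, and pays the second-highest bid $42,500. Payoff = $54,500 − $42,500 = $12,000.
Bidding $32,500: the top bid is $42,500 (a rival), so Jonah loses. Payoff = $0.
Regret = truthful payoff − actual payoff = $12,000 − $0 = $12,000.

Payoff forgone: $12,000.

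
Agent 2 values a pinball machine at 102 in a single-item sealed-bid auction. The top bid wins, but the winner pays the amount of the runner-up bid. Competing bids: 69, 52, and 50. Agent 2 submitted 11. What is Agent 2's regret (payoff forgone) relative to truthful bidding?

Payoff forgone: 33.

The highest competing bid is 69.
Bidding truthfully at 102: Agent 2 has the top bid, wins, and pays the second-highest bid 69. Payoff = 102 − 69 = 33.
Bidding 11: the top bid is 69 (a rival), so Agent 2 loses. Payoff = 0.
Regret = truthful payoff − actual payoff = 33 − 0 = 33.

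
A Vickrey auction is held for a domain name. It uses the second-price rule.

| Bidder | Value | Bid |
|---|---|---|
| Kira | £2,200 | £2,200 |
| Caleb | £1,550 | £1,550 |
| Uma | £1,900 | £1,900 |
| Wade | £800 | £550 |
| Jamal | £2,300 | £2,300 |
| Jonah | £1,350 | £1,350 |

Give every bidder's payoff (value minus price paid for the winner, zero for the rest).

Payoffs: Kira £0, Caleb £0, Uma £0, Wade £0, Jamal £100, Jonah £0.

Ordered from highest: Jamal £2,300; Kira £2,200; Uma £1,900; Caleb £1,550; Jonah £1,350; Wade £550.
Jamal has the top bid and wins; the price is the second-highest bid, £2,200.
Jamal's payoff = £2,300 − £2,200 = £100. All other bidders lose, so their payoff is 0.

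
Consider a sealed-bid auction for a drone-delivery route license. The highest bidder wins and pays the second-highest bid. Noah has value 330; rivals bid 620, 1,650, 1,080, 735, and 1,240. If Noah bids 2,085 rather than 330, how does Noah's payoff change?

Payoff change: -1,320.

The highest competing bid is 1,650.
Bidding truthfully at 330: the top bid is 1,650 (a rival), so Noah loses. Payoff = 0.
Bidding 2,085: Noah has the top bid, wins, and pays the second-highest bid 1,650. Payoff = 330 − 1,650 = -1,320.
Change = -1,320 − 0 = -1,320.
This is the dominant-strategy logic: truthful bidding weakly beats any alternative.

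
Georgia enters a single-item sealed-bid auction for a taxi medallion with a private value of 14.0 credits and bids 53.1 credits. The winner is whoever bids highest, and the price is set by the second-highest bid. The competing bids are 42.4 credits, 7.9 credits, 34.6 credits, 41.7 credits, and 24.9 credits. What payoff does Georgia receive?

Payoff = -28.4 credits.

Highest competing bid: 42.4 credits.
Georgia's bid 53.1 credits is the highest overall, so Georgia wins and pays the second-highest bid, 42.4 credits.
Payoff = value − price = 14.0 credits − 42.4 credits = -28.4 credits.
Overbidding won the item at a price above value — truthful bidding would have avoided this loss.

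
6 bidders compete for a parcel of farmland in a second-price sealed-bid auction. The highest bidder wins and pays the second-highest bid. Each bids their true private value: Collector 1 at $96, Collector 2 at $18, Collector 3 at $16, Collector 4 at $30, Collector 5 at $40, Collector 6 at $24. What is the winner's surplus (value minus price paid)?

Winner's surplus: $56.

Sorted high to low: Collector 1 $96; Collector 5 $40; Collector 4 $30; Collector 6 $24; Collector 2 $18; Collector 3 $16.
Collector 1 wins with the top bid and pays the second-highest, $40.
Surplus = $96 − $40 = $56.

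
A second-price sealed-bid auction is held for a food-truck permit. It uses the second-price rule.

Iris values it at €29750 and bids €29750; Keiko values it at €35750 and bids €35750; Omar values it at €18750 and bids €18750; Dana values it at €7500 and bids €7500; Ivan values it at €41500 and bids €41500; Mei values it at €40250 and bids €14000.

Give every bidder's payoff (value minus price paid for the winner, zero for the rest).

Payoffs: Iris €0, Keiko €0, Omar €0, Dana €0, Ivan €5750, Mei €0.

Ranking the bids: Ivan €41500 > Keiko €35750 > Iris €29750 > Omar €18750 > Mei €14000 > Dana €7500.
Ivan has the top bid and wins; the price is the second-highest bid, €35750.
Ivan's payoff = €41500 − €35750 = €5750. All other bidders lose, so their payoff is 0.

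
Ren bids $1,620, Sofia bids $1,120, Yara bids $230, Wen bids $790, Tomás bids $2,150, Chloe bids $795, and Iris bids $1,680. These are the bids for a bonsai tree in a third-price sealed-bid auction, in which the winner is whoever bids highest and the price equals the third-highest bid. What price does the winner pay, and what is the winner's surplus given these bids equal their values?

Price $1,620; surplus $530.

Sorted high to low: Tomás $2,150, then Iris $1,680, then Ren $1,620, then Sofia $1,120, then Chloe $795, then Wen $790, then Yara $230.
Tomás is the highest bidder, so Tomás wins.
Under the third-price rule, the price is the third-highest bid: $1,620.
Surplus = $2,150 − $1,620 = $530.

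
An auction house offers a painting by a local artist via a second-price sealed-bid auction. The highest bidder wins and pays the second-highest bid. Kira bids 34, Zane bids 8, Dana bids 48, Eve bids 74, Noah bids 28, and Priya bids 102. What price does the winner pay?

74

Ordered from highest: Priya 102; Eve 74; Dana 48; Kira 34; Noah 28; Zane 8.
Priya has the highest bid, so Priya wins.
The second-highest bid is 74, so that is what Priya pays.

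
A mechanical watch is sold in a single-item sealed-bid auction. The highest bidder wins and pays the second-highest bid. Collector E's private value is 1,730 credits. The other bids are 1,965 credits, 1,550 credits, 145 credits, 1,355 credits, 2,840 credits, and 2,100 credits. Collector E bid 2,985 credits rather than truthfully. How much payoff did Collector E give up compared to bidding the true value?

Payoff forgone: 1,110 credits.

The highest competing bid is 2,840 credits.
Bidding truthfully at 1,730 credits: the top bid is 2,840 credits (a rival), so Collector E loses. Payoff = 0 credits.
Bidding 2,985 credits: Collector E has the top bid, wins, and pays the second-highest bid 2,840 credits. Payoff = 1,730 credits − 2,840 credits = -1,110 credits.
Regret = truthful payoff − actual payoff = 0 credits − -1,110 credits = 1,110 credits.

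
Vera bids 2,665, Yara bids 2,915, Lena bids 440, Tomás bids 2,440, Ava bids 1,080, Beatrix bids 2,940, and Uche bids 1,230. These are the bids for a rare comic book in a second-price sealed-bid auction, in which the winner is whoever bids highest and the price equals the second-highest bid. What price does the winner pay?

Ordered from highest: Beatrix 2,940 > Yara 2,915 > Vera 2,665 > Tomás 2,440 > Uche 1,230 > Ava 1,080 > Lena 440.
Beatrix is the highest bidder, so Beatrix wins.
Under the second-price rule, the price is the second-highest bid: 2,915.

2,915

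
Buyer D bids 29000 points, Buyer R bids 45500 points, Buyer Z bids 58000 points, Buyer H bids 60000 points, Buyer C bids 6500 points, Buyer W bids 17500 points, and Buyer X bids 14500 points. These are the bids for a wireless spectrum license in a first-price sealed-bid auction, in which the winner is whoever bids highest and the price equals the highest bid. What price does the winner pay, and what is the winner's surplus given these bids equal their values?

Ordered from highest: Buyer H 60000 points, then Buyer Z 58000 points, then Buyer R 45500 points, then Buyer D 29000 points, then Buyer W 17500 points, then Buyer X 14500 points, then Buyer C 6500 points.
Buyer H is the highest bidder, so Buyer H wins.
Under the first-price rule, the price is the highest bid: 60000 points.
Surplus = 60000 points − 60000 points = 0 points.

The winner pays 60000 points for a surplus of 0 points.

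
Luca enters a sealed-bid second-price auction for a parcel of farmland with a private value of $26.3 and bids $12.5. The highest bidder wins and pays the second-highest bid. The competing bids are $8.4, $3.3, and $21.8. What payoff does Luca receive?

Highest competing bid: $21.8.
Luca's bid $12.5 is not the highest, so Luca loses, pays nothing, and earns zero payoff.

Payoff = $0.0.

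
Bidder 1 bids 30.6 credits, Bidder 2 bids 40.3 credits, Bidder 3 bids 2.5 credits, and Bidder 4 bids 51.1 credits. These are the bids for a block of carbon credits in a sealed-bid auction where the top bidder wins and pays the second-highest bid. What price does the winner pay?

The winner pays 40.3 credits.

Bids in descending order: Bidder 4 51.1 credits, then Bidder 2 40.3 credits, then Bidder 1 30.6 credits, then Bidder 3 2.5 credits.
Bidder 4 is the highest bidder, so Bidder 4 wins.
Under the second-price rule, the price is the second-highest bid: 40.3 credits.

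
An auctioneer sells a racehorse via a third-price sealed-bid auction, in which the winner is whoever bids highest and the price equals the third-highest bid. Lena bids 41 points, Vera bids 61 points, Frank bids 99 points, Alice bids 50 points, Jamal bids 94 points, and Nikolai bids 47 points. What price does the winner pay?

The winner pays 61 points.

Ordered from highest: Frank 99 points; Jamal 94 points; Vera 61 points; Alice 50 points; Nikolai 47 points; Lena 41 points.
Frank is the highest bidder, so Frank wins.
Under the third-price rule, the price is the third-highest bid: 61 points.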